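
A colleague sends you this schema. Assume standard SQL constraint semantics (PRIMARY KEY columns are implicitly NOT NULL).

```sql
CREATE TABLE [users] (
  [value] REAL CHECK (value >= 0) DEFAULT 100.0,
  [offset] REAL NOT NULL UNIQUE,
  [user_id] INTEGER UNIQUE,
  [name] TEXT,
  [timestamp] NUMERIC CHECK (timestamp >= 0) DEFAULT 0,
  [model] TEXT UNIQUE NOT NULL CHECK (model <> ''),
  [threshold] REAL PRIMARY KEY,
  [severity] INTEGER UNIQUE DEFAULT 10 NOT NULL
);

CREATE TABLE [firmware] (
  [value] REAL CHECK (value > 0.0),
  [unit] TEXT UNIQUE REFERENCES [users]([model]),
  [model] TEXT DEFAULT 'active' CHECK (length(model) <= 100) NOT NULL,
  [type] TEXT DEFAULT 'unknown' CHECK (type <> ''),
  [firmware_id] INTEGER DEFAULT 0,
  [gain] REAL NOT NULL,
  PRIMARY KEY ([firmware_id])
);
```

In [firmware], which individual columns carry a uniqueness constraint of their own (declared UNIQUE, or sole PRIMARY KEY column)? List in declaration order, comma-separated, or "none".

unit, firmware_id

- value: no UNIQUE or single-column PK constraint.
- unit: declared UNIQUE → unique.
- model: no UNIQUE or single-column PK constraint.
- type: no UNIQUE or single-column PK constraint.
- firmware_id: single-column PRIMARY KEY → unique.
- gain: no UNIQUE or single-column PK constraint.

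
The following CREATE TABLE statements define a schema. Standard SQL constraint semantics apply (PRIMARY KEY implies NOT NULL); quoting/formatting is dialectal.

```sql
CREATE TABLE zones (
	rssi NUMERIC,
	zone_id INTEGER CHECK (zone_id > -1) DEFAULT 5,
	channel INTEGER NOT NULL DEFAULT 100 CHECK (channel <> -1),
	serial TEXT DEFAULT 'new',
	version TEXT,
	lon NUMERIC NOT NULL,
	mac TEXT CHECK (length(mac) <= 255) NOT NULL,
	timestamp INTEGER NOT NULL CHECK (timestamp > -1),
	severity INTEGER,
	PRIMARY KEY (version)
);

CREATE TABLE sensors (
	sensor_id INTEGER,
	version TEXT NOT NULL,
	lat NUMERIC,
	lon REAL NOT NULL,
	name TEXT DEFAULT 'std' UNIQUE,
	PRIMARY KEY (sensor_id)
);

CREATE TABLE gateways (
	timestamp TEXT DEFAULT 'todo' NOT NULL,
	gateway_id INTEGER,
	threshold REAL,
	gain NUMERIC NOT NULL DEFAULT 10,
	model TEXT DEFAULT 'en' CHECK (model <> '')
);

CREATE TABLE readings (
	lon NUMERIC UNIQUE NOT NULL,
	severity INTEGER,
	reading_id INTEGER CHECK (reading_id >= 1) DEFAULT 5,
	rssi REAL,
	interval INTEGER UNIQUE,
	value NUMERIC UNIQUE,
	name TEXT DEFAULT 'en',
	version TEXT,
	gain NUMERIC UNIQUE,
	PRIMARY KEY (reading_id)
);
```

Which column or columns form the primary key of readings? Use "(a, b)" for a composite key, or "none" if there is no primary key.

reading_id

reading_id is declared PRIMARY KEY as a table-level PRIMARY KEY clause.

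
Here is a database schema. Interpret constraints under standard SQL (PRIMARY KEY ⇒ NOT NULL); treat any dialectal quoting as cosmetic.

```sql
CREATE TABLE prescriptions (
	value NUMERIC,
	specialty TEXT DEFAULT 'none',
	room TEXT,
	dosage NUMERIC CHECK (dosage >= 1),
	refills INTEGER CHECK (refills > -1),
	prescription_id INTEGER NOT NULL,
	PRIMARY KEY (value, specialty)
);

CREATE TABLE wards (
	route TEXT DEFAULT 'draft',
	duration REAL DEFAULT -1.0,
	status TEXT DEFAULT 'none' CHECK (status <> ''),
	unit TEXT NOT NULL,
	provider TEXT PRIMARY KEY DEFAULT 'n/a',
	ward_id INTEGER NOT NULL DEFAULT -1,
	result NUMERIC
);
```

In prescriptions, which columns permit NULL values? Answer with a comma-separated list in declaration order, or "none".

room, dosage, refills

- value: part of the PRIMARY KEY, which implies NOT NULL → not nullable.
- specialty: part of the PRIMARY KEY, which implies NOT NULL → not nullable.
- room: no NOT NULL constraint applies → nullable.
- dosage: CHECK does not forbid NULL (a CHECK constraint passes when its expression is NULL) → nullable.
- refills: CHECK does not forbid NULL (a CHECK constraint passes when its expression is NULL) → nullable.
- prescription_id: declared NOT NULL → not nullable.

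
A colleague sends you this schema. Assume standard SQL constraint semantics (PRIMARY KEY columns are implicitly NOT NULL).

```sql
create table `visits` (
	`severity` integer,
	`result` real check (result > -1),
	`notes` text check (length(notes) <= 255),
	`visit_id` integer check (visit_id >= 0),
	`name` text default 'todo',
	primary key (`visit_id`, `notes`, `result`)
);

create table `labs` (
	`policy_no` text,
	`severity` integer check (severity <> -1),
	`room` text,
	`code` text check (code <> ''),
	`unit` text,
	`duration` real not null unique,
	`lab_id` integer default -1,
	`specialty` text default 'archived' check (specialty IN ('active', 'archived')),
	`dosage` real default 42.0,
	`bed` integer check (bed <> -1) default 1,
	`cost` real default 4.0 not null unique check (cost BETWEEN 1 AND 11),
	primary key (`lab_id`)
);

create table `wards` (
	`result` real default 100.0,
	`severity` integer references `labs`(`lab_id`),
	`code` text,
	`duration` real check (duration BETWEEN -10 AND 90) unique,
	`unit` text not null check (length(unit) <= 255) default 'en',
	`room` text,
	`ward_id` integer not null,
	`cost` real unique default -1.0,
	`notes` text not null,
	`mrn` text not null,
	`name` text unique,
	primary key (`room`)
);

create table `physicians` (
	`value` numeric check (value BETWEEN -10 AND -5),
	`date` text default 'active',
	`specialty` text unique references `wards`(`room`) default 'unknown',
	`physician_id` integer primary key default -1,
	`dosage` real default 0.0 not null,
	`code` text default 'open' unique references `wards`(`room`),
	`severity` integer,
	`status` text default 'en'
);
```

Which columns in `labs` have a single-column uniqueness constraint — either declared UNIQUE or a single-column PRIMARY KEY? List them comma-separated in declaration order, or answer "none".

duration, lab_id, cost

- policy_no: no UNIQUE or single-column PK constraint.
- severity: no UNIQUE or single-column PK constraint.
- room: no UNIQUE or single-column PK constraint.
- code: no UNIQUE or single-column PK constraint.
- unit: no UNIQUE or single-column PK constraint.
- duration: declared UNIQUE → unique.
- lab_id: single-column PRIMARY KEY → unique.
- specialty: no UNIQUE or single-column PK constraint.
- dosage: no UNIQUE or single-column PK constraint.
- bed: no UNIQUE or single-column PK constraint.
- cost: declared UNIQUE → unique.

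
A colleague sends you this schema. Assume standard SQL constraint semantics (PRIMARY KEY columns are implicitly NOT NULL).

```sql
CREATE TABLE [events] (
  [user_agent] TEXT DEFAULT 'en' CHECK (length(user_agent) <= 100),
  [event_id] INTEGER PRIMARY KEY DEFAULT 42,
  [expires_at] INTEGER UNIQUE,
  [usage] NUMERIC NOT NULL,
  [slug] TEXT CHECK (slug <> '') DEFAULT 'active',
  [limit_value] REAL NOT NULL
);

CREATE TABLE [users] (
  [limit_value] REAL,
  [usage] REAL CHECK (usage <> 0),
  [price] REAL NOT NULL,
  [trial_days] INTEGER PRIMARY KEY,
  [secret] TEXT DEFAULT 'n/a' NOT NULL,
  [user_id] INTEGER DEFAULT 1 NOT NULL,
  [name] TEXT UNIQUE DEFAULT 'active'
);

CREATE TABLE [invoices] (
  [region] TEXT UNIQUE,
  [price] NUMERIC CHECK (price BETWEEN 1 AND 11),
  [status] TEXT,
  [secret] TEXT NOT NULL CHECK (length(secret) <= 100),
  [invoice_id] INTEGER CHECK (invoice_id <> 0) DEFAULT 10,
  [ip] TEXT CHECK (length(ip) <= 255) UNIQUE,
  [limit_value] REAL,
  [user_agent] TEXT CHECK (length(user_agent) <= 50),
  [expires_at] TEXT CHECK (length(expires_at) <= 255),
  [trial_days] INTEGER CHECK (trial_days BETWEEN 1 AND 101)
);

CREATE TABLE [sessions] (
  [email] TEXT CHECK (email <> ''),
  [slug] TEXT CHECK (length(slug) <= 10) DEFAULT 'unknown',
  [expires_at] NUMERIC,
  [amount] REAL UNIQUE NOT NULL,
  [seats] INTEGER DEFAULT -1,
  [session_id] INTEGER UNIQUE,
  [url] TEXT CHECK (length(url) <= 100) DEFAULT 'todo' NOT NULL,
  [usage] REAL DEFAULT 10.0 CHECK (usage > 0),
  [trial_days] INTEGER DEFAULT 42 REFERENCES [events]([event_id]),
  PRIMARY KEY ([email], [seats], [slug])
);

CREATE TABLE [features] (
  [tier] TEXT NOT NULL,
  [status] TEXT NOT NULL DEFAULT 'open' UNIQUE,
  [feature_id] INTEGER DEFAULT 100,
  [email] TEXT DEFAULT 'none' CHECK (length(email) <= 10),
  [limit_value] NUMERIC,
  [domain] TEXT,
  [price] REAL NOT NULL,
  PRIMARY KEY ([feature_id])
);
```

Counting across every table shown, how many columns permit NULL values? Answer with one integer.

events: 3 nullable (user_agent, expires_at, slug — PK (event_id) and explicit NOT NULL columns excluded).
users: 3 nullable (limit_value, usage, name — PK (trial_days) and explicit NOT NULL columns excluded).
invoices: 9 nullable (region, price, status, invoice_id, ip, limit_value, user_agent, expires_at, trial_days — PK none and explicit NOT NULL columns excluded).
sessions: 4 nullable (expires_at, session_id, usage, trial_days — PK (email, seats, slug) and explicit NOT NULL columns excluded).
features: 3 nullable (email, limit_value, domain — PK (feature_id) and explicit NOT NULL columns excluded).
Total: 3 + 3 + 9 + 4 + 3 = 22.

22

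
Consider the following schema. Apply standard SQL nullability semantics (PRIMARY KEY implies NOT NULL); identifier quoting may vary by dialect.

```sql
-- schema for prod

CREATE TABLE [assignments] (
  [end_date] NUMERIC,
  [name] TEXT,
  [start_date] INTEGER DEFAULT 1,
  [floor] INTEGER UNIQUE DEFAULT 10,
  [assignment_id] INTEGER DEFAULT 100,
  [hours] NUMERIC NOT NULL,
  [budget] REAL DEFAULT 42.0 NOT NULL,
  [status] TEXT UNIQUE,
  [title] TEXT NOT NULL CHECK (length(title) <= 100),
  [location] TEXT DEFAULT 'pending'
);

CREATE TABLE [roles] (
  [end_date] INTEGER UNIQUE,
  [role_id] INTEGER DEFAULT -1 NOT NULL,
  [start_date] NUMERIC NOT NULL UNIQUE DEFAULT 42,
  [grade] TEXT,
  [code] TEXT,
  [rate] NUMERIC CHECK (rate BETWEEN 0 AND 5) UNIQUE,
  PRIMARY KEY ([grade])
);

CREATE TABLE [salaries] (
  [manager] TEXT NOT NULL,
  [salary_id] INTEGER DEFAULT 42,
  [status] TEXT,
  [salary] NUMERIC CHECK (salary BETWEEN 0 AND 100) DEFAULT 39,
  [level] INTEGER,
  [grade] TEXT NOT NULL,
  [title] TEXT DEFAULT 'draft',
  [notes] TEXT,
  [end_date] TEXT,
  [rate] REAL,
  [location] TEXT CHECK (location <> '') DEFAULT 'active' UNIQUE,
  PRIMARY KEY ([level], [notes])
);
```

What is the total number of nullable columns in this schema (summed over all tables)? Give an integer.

assignments: 7 nullable (end_date, name, start_date, floor, assignment_id, status, location — PK none and explicit NOT NULL columns excluded).
roles: 3 nullable (end_date, code, rate — PK (grade) and explicit NOT NULL columns excluded).
salaries: 7 nullable (salary_id, status, salary, title, end_date, rate, location — PK (level, notes) and explicit NOT NULL columns excluded).
Total: 7 + 3 + 7 = 17.

17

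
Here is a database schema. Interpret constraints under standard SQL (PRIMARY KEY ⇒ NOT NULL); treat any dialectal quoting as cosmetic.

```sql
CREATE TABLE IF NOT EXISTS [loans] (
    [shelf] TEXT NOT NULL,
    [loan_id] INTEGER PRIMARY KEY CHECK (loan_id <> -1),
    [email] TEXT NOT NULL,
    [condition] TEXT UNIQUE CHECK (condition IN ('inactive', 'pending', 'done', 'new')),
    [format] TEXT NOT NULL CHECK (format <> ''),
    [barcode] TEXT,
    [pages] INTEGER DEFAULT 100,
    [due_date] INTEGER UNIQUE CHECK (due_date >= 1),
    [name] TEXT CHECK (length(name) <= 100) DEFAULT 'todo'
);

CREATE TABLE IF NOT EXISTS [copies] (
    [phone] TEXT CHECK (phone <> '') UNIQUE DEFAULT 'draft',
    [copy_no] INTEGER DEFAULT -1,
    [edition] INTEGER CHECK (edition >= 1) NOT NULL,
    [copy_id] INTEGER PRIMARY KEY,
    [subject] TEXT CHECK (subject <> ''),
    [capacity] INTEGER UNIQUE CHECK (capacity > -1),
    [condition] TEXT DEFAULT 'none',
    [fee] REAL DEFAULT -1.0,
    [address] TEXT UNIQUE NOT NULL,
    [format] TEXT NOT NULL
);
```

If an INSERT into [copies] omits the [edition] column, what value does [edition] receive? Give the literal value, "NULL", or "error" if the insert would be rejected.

edition has no DEFAULT clause.
Omitting it would insert NULL, but it is declared NOT NULL, so the INSERT fails.

error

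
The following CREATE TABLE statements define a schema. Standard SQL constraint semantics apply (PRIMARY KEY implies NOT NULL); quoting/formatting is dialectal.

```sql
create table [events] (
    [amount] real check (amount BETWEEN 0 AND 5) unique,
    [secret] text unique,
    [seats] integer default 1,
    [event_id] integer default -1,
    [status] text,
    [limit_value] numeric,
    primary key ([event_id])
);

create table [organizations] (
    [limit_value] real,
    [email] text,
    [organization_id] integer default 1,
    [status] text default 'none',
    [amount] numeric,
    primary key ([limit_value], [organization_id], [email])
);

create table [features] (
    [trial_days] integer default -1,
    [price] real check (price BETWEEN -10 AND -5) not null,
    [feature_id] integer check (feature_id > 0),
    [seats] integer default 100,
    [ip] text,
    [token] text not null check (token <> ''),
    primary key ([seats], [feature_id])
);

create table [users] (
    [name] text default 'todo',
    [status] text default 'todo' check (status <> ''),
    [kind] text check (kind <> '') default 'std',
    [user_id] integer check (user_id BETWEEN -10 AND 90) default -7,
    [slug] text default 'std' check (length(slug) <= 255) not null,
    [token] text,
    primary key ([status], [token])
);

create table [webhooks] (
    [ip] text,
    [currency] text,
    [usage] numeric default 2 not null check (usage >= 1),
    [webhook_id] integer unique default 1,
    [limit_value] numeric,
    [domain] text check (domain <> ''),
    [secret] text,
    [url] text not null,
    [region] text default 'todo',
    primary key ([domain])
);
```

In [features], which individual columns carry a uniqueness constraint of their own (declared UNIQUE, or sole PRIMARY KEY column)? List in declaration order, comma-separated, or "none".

- trial_days: no UNIQUE or single-column PK constraint.
- price: no UNIQUE or single-column PK constraint.
- feature_id: part of a composite PRIMARY KEY — only the tuple is unique, not this column on its own.
- seats: part of a composite PRIMARY KEY — only the tuple is unique, not this column on its own.
- ip: no UNIQUE or single-column PK constraint.
- token: no UNIQUE or single-column PK constraint.

none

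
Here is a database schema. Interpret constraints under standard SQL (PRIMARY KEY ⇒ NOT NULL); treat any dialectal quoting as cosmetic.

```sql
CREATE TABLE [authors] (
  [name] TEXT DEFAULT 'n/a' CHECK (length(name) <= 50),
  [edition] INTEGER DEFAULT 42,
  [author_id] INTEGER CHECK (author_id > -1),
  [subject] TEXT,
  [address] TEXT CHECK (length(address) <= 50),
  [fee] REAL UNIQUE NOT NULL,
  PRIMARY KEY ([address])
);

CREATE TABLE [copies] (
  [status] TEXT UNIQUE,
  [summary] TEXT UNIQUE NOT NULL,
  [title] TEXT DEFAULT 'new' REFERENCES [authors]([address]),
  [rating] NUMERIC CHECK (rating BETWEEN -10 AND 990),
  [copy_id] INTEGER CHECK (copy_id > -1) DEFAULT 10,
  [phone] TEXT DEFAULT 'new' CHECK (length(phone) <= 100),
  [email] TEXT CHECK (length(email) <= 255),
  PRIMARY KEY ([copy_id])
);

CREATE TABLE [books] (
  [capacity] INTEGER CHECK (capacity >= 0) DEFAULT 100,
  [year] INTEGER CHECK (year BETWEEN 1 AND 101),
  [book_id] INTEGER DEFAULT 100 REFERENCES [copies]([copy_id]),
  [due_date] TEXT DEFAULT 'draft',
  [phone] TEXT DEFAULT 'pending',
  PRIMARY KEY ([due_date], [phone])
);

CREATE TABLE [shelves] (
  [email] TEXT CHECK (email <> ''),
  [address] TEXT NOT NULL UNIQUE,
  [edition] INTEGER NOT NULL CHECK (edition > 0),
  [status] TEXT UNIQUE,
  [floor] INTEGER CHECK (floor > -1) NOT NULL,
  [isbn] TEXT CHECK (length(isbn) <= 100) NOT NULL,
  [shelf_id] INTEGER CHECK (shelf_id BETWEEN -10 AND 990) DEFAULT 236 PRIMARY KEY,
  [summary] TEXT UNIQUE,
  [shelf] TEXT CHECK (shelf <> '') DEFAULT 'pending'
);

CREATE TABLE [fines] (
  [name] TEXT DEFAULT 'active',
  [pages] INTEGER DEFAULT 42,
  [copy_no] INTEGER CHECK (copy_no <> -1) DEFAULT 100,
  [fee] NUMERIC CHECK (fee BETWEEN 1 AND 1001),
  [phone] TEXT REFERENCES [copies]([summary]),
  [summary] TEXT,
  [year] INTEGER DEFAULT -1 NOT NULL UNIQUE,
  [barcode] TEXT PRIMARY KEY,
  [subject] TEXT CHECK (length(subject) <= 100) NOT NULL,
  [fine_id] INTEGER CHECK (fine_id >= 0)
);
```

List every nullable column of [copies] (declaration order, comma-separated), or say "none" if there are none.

- status: UNIQUE does not imply NOT NULL → nullable.
- summary: declared NOT NULL → not nullable.
- title: a foreign key column may be NULL unless separately constrained → nullable.
- rating: CHECK does not forbid NULL (a CHECK constraint passes when its expression is NULL) → nullable.
- copy_id: part of the PRIMARY KEY, which implies NOT NULL → not nullable.
- phone: CHECK does not forbid NULL (a CHECK constraint passes when its expression is NULL) → nullable.
- email: CHECK does not forbid NULL (a CHECK constraint passes when its expression is NULL) → nullable.

status, title, rating, phone, email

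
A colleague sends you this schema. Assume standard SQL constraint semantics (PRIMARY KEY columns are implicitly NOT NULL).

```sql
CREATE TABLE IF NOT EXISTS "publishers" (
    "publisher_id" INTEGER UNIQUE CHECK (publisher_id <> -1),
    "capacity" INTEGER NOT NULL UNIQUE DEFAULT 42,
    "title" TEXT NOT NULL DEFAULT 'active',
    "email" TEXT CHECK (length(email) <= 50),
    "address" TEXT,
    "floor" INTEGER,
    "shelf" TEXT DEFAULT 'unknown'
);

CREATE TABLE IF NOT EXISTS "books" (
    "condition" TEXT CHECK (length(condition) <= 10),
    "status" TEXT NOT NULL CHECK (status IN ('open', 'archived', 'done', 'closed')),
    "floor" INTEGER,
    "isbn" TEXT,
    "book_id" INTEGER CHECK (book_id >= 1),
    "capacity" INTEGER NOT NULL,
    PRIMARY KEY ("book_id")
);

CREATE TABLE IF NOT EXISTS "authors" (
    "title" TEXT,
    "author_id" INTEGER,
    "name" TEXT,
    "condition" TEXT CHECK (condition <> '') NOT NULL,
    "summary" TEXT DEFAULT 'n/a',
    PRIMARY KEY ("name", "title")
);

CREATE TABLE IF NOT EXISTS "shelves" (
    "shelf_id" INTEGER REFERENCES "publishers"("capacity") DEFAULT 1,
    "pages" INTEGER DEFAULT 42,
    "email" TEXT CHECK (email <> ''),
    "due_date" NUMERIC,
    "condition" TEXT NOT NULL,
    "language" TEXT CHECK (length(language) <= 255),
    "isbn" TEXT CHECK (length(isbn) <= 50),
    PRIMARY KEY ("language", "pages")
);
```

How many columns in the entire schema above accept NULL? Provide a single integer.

14

publishers: 5 nullable (publisher_id, email, address, floor, shelf — PK none and explicit NOT NULL columns excluded).
books: 3 nullable (condition, floor, isbn — PK (book_id) and explicit NOT NULL columns excluded).
authors: 2 nullable (author_id, summary — PK (name, title) and explicit NOT NULL columns excluded).
shelves: 4 nullable (shelf_id, email, due_date, isbn — PK (language, pages) and explicit NOT NULL columns excluded).
Total: 5 + 3 + 2 + 4 = 14.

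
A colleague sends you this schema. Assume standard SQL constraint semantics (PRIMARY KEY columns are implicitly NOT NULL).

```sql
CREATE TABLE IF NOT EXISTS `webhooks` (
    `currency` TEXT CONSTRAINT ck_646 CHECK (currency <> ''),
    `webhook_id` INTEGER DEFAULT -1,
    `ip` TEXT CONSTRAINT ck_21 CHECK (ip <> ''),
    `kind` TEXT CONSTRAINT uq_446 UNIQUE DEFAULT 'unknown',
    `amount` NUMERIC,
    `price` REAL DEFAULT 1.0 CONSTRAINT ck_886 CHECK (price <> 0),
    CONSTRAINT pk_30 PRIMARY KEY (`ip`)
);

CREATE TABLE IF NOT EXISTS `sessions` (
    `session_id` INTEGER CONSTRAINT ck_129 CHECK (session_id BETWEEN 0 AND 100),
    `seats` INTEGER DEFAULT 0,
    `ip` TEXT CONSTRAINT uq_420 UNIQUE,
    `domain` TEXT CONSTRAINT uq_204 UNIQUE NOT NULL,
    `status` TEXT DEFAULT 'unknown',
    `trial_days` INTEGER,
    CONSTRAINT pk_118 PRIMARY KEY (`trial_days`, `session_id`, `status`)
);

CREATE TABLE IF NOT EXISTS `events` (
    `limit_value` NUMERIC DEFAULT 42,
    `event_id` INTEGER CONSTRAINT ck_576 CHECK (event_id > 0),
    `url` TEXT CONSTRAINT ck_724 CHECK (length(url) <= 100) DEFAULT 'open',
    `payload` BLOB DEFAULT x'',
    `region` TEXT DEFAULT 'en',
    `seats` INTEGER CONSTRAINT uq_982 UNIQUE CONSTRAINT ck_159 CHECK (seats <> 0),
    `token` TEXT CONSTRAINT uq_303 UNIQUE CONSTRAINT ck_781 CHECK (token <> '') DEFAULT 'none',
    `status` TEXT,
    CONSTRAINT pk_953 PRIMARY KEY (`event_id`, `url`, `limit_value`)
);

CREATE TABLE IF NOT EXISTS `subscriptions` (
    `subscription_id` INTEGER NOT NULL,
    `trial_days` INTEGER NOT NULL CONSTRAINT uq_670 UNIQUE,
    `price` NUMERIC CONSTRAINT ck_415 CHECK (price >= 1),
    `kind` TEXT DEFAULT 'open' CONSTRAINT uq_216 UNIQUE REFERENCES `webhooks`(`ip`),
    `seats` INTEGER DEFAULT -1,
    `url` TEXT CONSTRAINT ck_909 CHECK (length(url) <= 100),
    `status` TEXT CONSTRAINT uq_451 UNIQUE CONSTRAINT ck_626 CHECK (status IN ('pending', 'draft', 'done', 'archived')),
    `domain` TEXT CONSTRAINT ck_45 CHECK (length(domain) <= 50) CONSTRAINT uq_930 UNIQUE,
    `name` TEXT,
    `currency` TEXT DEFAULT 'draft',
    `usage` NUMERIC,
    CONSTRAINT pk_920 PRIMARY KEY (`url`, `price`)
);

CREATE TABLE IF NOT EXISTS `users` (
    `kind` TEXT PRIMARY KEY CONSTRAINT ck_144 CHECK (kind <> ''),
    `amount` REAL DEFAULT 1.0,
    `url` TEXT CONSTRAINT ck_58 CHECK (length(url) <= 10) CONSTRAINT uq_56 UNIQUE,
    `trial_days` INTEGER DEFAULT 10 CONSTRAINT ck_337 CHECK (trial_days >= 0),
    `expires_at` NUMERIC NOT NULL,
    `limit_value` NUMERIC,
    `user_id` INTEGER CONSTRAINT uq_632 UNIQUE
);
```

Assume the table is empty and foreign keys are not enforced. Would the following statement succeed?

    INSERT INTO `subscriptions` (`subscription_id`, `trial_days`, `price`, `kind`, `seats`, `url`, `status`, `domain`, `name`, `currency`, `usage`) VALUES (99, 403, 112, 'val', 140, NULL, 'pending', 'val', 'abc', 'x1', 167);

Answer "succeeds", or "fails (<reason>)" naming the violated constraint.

fails (NOT NULL on url)

url is explicitly set to NULL, but url is part of the PRIMARY KEY (implied NOT NULL).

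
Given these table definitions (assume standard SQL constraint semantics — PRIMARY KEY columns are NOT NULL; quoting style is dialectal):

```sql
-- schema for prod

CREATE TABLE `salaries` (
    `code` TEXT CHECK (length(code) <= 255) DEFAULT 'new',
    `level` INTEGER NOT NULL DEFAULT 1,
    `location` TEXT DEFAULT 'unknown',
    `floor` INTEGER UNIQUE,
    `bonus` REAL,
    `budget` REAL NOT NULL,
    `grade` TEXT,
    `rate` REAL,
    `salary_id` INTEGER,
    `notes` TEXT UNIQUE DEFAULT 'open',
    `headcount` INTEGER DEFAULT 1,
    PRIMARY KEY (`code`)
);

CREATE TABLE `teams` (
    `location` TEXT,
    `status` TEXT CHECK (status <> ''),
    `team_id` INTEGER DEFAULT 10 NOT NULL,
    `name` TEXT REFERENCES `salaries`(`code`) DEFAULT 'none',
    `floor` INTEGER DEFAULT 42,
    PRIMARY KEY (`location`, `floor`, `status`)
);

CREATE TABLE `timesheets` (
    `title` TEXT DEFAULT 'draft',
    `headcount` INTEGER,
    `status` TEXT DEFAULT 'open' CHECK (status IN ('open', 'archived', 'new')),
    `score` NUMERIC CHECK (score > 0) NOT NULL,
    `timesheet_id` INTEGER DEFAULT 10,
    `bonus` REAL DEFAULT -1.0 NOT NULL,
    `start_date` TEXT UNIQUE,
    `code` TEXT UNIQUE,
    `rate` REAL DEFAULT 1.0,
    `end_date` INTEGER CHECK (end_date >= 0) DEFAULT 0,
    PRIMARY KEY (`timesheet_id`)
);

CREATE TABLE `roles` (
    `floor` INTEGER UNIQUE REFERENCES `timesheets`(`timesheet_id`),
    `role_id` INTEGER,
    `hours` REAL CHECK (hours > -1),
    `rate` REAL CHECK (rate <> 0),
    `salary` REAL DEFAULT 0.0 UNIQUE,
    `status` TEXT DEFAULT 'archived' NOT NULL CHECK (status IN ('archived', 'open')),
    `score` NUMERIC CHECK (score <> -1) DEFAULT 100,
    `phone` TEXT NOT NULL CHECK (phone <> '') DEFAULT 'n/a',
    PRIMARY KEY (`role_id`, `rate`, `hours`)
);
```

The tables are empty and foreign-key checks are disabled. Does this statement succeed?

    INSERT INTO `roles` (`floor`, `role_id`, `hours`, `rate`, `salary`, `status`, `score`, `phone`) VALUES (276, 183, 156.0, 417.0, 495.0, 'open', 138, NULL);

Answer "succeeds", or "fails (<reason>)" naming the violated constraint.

phone is explicitly set to NULL, but phone is declared NOT NULL.

fails (NOT NULL on phone)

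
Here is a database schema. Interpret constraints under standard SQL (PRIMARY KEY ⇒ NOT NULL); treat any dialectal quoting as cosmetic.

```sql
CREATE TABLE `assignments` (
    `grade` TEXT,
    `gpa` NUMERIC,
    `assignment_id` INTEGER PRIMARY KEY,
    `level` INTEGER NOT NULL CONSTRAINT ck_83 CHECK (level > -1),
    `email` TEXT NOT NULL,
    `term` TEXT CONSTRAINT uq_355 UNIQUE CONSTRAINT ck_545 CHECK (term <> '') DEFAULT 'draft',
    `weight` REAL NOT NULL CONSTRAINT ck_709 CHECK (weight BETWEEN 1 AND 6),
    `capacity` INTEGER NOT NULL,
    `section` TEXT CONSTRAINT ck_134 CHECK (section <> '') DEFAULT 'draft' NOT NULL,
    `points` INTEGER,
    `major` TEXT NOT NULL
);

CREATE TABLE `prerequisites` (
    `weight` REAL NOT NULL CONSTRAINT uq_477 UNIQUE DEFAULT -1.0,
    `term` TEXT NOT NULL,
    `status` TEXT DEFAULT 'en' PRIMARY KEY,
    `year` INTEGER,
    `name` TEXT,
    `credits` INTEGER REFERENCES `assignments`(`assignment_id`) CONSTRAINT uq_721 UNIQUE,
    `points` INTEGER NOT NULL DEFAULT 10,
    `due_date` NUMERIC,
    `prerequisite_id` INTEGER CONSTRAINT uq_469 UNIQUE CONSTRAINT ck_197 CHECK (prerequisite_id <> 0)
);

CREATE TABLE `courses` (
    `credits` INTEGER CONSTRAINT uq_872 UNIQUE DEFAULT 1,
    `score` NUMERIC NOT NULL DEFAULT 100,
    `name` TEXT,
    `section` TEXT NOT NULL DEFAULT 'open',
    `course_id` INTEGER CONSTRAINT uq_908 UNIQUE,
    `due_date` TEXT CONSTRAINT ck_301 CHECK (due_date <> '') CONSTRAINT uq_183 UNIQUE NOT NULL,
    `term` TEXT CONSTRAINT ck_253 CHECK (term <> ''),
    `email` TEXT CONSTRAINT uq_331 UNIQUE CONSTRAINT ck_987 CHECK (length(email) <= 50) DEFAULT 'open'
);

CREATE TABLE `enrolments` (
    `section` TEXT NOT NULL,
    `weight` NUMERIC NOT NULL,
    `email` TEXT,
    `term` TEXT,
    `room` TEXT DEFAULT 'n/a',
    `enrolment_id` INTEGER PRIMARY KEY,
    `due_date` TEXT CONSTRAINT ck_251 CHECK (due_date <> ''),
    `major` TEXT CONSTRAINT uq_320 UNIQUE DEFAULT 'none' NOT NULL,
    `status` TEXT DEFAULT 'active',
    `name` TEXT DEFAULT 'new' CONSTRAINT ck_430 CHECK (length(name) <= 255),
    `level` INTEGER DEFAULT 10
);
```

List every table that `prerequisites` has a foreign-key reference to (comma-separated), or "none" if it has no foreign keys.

- credits REFERENCES assignments(assignment_id).

assignments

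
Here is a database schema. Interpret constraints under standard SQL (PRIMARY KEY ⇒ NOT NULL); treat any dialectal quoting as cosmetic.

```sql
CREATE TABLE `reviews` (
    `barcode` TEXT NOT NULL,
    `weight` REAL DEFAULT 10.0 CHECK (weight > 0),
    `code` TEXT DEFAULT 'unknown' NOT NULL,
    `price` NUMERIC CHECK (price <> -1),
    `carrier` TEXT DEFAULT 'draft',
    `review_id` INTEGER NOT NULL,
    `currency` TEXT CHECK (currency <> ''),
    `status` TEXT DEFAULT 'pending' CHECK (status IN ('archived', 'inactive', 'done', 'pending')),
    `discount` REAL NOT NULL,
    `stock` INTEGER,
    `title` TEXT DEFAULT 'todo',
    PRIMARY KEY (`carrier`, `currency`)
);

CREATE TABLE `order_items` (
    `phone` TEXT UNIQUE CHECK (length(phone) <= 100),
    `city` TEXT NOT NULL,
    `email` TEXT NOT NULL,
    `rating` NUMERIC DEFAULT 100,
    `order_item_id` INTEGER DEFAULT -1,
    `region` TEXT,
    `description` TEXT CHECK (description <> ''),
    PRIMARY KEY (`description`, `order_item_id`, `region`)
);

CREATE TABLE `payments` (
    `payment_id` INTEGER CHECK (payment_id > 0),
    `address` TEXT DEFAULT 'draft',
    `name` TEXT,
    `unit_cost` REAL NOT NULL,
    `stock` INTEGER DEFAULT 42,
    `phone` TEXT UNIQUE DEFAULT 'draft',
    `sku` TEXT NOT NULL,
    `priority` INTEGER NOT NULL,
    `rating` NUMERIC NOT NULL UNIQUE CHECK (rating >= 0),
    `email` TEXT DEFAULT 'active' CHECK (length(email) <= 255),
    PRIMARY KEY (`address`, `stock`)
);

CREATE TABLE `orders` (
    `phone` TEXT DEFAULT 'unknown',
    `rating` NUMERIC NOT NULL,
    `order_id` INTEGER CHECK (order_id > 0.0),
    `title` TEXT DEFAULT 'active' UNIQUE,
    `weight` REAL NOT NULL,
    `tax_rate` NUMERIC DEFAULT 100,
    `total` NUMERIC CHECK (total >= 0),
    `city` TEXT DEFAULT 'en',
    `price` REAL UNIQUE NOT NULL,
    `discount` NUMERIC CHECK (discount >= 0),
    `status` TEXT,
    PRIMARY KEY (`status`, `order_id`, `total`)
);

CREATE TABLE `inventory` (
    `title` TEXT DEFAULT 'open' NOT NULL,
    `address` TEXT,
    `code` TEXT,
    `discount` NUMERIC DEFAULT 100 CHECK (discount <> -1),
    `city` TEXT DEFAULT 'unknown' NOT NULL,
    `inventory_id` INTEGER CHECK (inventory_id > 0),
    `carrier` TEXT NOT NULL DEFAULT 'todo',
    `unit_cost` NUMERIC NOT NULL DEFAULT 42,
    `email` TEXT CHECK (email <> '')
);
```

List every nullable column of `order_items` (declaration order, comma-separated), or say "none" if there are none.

- phone: CHECK does not forbid NULL (a CHECK constraint passes when its expression is NULL) → nullable.
- city: declared NOT NULL → not nullable.
- email: declared NOT NULL → not nullable.
- rating: DEFAULT only fills an omitted column; an explicit NULL is still allowed → nullable.
- order_item_id: part of the PRIMARY KEY, which implies NOT NULL → not nullable.
- region: part of the PRIMARY KEY, which implies NOT NULL → not nullable.
- description: part of the PRIMARY KEY, which implies NOT NULL → not nullable.

phone, rating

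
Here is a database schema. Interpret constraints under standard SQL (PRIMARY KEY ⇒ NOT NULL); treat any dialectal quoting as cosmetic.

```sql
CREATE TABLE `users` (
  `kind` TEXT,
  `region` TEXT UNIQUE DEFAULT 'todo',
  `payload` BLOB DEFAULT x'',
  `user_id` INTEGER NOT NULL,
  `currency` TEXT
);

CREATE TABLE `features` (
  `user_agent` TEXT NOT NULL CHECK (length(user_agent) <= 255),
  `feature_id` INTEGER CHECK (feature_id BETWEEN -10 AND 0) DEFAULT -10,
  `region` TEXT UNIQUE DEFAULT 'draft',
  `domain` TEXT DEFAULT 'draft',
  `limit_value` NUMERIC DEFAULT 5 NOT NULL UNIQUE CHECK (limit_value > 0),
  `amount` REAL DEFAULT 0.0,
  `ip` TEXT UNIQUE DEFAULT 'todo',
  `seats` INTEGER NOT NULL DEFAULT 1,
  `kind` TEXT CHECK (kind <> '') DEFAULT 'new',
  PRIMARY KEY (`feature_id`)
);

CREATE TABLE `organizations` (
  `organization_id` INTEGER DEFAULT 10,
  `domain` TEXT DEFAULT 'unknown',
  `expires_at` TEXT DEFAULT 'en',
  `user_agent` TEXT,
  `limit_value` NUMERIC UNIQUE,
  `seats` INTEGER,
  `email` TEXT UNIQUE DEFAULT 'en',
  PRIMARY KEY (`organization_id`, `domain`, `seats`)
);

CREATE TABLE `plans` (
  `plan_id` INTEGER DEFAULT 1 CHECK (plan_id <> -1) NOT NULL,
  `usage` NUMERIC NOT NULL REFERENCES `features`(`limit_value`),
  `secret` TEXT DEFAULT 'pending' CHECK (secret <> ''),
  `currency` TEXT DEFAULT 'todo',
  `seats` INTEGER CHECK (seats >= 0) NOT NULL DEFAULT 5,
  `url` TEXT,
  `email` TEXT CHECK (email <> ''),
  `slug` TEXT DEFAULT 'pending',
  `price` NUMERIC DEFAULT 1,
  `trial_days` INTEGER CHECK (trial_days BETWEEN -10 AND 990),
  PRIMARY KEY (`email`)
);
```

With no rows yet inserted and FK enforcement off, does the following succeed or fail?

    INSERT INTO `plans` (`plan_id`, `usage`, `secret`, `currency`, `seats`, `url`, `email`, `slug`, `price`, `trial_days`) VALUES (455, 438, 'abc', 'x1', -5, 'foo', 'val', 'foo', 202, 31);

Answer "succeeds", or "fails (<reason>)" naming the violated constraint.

fails (CHECK on seats)

The value -5 for seats violates CHECK (seats >= 0).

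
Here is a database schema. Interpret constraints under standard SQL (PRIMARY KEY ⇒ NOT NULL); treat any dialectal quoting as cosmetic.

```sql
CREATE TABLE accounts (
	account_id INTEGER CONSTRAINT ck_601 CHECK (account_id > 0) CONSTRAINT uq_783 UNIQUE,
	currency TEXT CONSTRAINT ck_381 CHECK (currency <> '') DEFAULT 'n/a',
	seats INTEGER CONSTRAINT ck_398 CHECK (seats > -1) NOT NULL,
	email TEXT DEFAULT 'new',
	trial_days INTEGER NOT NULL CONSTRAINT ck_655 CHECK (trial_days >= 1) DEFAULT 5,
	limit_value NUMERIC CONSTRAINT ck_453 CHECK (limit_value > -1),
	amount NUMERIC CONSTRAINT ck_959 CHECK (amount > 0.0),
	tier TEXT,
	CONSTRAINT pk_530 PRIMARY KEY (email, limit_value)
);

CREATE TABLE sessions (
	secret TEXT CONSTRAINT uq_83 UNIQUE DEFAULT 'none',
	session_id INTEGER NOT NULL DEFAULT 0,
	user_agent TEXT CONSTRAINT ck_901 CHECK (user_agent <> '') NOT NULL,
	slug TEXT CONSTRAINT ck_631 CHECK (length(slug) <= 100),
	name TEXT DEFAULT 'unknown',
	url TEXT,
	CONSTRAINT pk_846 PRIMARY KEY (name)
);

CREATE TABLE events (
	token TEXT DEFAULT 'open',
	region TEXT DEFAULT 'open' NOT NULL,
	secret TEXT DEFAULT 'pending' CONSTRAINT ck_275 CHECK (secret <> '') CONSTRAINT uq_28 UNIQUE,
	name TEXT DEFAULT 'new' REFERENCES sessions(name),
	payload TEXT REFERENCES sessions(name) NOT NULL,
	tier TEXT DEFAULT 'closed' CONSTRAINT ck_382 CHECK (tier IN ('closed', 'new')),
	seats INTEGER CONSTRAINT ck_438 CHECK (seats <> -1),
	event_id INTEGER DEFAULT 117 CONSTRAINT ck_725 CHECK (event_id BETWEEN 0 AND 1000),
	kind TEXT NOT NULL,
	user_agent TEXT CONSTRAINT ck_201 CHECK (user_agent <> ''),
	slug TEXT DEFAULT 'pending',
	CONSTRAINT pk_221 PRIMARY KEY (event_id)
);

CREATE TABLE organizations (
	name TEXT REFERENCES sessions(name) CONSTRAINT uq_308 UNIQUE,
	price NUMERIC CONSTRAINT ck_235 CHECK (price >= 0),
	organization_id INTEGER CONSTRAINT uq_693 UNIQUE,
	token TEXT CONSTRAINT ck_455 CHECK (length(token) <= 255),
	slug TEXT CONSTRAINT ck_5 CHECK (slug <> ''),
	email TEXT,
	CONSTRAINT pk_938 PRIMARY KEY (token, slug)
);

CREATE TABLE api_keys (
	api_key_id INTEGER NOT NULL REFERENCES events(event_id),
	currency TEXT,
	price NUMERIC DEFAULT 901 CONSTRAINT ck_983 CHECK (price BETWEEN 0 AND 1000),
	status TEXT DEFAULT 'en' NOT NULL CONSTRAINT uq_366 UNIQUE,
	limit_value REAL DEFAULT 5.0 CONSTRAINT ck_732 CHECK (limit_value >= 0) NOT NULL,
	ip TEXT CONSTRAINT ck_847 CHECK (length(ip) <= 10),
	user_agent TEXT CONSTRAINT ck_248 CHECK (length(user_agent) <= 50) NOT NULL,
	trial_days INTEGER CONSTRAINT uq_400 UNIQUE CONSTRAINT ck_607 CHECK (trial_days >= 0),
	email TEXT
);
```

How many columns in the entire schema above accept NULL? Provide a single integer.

accounts: 4 nullable (account_id, currency, amount, tier — PK (email, limit_value) and explicit NOT NULL columns excluded).
sessions: 3 nullable (secret, slug, url — PK (name) and explicit NOT NULL columns excluded).
events: 7 nullable (token, secret, name, tier, seats, user_agent, slug — PK (event_id) and explicit NOT NULL columns excluded).
organizations: 4 nullable (name, price, organization_id, email — PK (token, slug) and explicit NOT NULL columns excluded).
api_keys: 5 nullable (currency, price, ip, trial_days, email — PK none and explicit NOT NULL columns excluded).
Total: 4 + 3 + 7 + 4 + 5 = 23.

23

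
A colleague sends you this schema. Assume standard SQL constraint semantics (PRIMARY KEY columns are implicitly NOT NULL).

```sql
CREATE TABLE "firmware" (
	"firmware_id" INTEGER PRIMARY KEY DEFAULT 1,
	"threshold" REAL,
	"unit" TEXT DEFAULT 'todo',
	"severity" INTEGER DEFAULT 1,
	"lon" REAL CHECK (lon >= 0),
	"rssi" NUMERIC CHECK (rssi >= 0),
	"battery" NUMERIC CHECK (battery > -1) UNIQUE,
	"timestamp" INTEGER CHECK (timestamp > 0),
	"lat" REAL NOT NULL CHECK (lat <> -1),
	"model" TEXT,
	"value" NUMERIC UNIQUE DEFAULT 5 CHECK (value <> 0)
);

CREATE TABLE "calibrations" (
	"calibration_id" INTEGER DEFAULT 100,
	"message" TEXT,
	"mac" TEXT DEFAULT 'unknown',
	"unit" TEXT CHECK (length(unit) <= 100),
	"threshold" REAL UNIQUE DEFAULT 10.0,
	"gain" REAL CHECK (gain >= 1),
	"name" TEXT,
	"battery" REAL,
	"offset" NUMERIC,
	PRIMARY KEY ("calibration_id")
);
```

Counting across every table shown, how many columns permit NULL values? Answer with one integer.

firmware: 9 nullable (threshold, unit, severity, lon, rssi, battery, timestamp, model, value — PK (firmware_id) and explicit NOT NULL columns excluded).
calibrations: 8 nullable (message, mac, unit, threshold, gain, name, battery, offset — PK (calibration_id) and explicit NOT NULL columns excluded).
Total: 9 + 8 = 17.

17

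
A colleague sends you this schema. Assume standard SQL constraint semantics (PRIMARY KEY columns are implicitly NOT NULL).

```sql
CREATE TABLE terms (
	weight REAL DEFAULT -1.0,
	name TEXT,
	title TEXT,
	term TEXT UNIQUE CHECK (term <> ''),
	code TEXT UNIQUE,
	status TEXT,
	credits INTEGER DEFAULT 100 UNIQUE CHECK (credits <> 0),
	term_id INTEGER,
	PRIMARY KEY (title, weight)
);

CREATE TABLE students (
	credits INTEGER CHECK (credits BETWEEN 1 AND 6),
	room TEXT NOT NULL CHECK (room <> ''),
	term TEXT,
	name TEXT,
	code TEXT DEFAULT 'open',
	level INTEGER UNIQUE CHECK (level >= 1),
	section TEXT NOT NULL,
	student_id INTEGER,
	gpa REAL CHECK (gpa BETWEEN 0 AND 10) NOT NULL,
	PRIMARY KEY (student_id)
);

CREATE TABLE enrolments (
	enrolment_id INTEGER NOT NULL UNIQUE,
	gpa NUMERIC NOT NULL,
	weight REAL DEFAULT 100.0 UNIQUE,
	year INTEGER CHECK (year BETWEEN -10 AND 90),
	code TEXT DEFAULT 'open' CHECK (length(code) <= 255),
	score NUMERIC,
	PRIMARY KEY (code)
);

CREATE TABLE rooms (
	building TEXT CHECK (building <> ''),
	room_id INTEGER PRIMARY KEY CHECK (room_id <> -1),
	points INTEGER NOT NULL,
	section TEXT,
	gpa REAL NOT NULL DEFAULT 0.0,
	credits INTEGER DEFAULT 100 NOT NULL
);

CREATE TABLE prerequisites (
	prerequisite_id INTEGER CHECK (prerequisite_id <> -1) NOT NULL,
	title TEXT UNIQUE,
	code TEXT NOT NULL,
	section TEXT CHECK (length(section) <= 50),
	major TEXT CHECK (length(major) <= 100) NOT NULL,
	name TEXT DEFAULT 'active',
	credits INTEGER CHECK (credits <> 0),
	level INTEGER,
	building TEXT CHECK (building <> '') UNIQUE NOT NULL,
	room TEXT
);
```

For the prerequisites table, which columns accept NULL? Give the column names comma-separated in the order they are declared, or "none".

title, section, name, credits, level, room

- prerequisite_id: declared NOT NULL → not nullable.
- title: UNIQUE does not imply NOT NULL → nullable.
- code: declared NOT NULL → not nullable.
- section: CHECK does not forbid NULL (a CHECK constraint passes when its expression is NULL) → nullable.
- major: declared NOT NULL → not nullable.
- name: DEFAULT only fills an omitted column; an explicit NULL is still allowed → nullable.
- credits: CHECK does not forbid NULL (a CHECK constraint passes when its expression is NULL) → nullable.
- level: no NOT NULL constraint applies → nullable.
- building: declared NOT NULL → not nullable.
- room: no NOT NULL constraint applies → nullable.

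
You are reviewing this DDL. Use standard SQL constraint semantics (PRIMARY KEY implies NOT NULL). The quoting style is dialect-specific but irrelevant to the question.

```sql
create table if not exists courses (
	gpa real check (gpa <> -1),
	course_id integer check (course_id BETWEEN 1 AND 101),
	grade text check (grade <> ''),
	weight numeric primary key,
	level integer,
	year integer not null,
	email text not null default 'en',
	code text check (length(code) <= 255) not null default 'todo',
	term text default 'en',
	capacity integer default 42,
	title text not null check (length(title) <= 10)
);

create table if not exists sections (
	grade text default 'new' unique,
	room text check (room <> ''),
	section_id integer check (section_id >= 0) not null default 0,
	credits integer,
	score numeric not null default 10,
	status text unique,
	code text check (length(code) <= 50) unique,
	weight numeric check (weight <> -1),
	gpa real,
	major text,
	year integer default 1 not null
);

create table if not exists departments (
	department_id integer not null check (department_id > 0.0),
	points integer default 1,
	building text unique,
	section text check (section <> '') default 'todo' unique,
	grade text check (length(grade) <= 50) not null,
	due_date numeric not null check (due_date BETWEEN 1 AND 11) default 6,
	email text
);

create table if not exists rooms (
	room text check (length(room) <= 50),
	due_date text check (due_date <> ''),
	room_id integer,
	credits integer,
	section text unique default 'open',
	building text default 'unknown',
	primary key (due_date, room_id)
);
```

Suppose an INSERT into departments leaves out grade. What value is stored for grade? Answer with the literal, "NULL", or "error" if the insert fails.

grade has no DEFAULT clause.
Omitting it would insert NULL, but it is declared NOT NULL, so the INSERT fails.

error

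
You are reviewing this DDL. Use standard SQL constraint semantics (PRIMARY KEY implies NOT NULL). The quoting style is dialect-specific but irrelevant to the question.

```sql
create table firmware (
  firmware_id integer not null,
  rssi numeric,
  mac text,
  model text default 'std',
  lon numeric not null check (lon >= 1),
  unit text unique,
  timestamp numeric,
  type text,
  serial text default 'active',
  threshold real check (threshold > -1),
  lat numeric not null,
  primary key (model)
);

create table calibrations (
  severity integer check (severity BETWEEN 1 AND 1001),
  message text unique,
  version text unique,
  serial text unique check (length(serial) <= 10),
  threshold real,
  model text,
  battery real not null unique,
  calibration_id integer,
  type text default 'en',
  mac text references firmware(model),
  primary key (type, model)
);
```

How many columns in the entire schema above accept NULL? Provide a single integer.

14

firmware: 7 nullable (rssi, mac, unit, timestamp, type, serial, threshold — PK (model) and explicit NOT NULL columns excluded).
calibrations: 7 nullable (severity, message, version, serial, threshold, calibration_id, mac — PK (type, model) and explicit NOT NULL columns excluded).
Total: 7 + 7 = 14.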